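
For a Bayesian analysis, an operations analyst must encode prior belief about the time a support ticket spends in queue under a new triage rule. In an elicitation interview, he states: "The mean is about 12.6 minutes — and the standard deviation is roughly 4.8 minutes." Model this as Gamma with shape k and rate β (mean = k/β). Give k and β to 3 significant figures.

k ≈ 6.89, β ≈ 0.547

For Gamma(k, rate β): mean = k/β, variance = k/β², so CV = 1/√k.
CV = SD/mean = 4.8/12.6 = 0.381, hence k = 1/CV² = 6.89.
Then β = k/mean = 6.89/12.6 = 0.547.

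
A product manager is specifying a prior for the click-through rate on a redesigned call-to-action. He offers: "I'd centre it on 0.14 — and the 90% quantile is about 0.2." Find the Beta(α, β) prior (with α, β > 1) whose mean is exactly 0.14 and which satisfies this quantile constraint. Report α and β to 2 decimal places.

α ≈ 8.20, β ≈ 50.37

With mean 0.14 fixed, write α = 0.14s, β = 0.86s where s = α+β.
Need P(θ < 0.2) = 0.9 under Beta(0.14s, 0.86s). Normal approximation: (q−m)/√(m(1−m)/s) ≈ z_{0.9} = 1.28, so s ≈ 0.14·0.86·(1.28)²/(0.2−0.14)² = 54.9.
At s = 54.9: P(θ<0.2) ≈ 0.894. Adjusting to match 0.9 gives s ≈ 58.56.
So α = 0.14·58.56 ≈ 8.20, β = 0.86·58.56 ≈ 50.37.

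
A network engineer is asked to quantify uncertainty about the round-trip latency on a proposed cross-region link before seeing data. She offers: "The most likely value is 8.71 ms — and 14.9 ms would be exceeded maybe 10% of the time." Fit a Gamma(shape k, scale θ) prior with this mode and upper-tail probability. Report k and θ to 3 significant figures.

Gamma(k,θ) with k>1 has mode (k−1)θ, so θ = 8.71/(k−1).
Need P(X < 14.9) = 0.9 with θ tied to k this way. Start at k = 2, θ = 8.71: P(X<14.9) ≈ 0.510.
Too low — raise k to concentrate. Iterating converges to k ≈ 7.57.
Then θ = 8.71/(7.57−1) ≈ 1.33.

k ≈ 7.57, θ ≈ 1.33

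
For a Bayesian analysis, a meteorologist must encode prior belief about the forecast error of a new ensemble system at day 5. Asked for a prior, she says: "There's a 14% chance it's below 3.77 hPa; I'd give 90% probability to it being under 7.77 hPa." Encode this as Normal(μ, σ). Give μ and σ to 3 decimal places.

The p-quantile of Normal(μ,σ) is μ + z_p·σ, with z_{0.14} = -1.08 and z_{0.9} = 1.282.
Eliminate σ: μ = (z₂·x₁ − z₁·x₂)/(z₂ − z₁) = (1.282·3.77 − (-1.08)·7.77)/2.362 = 5.600.
Then σ = (x₂ − x₁)/(z₂ − z₁) = (7.77 − 3.77)/2.362 = 1.694.

μ = 5.600, σ = 1.694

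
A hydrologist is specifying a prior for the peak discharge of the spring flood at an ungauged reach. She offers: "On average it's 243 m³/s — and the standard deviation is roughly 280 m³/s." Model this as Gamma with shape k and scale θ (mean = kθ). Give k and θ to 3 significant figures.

k ≈ 0.753, θ ≈ 323

For Gamma(k, scale θ): mean = kθ, variance = kθ², so CV = 1/√k.
CV = SD/mean = 280/243 = 1.152, hence k = 1/CV² = 0.753.
Then θ = mean/k = 243/0.753 = 323.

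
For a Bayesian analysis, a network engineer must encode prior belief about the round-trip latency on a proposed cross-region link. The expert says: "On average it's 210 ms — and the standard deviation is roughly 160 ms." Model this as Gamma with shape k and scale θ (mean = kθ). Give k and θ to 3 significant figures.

For Gamma(k, scale θ): mean = kθ, variance = kθ², so CV = 1/√k.
CV = SD/mean = 160/210 = 0.7619, hence k = 1/CV² = 1.72.
Then θ = mean/k = 210/1.72 = 122.

k ≈ 1.72, θ ≈ 122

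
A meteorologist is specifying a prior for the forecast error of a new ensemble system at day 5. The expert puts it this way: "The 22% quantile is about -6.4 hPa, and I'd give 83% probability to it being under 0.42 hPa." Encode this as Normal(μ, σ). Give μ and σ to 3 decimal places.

μ = -3.349, σ = 3.951

The p-quantile of Normal(μ,σ) is μ + z_p·σ, with z_{0.22} = -0.7722 and z_{0.83} = 0.9542.
Eliminate σ: μ = (z₂·x₁ − z₁·x₂)/(z₂ − z₁) = (0.9542·-6.4 − (-0.7722)·0.42)/1.726 = -3.349.
Then σ = (x₂ − x₁)/(z₂ − z₁) = (0.42 − -6.4)/1.726 = 3.951.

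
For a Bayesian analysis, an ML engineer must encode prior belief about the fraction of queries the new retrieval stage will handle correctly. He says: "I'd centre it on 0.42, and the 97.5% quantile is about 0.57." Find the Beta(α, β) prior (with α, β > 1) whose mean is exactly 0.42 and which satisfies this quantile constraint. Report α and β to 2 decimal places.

α ≈ 17.72, β ≈ 24.47

With mean 0.42 fixed, write α = 0.42s, β = 0.58s where s = α+β.
Need P(θ < 0.57) = 0.975 under Beta(0.42s, 0.58s). Normal approximation: (q−m)/√(m(1−m)/s) ≈ z_{0.975} = 1.96, so s ≈ 0.42·0.58·(1.96)²/(0.57−0.42)² = 41.6.
At s = 41.6: P(θ<0.57) ≈ 0.974. Adjusting to match 0.975 gives s ≈ 42.18.
So α = 0.42·42.18 ≈ 17.72, β = 0.58·42.18 ≈ 24.47.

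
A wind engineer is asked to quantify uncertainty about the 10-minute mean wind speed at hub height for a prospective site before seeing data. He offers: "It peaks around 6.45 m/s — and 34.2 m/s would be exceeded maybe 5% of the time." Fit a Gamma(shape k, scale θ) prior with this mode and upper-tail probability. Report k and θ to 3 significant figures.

Gamma(k,θ) with k>1 has mode (k−1)θ, so θ = 6.45/(k−1).
Need P(X < 34.2) = 0.95 with θ tied to k this way. Start at k = 2, θ = 6.45: P(X<34.2) ≈ 0.969.
Too high — lower k to spread out. Iterating converges to k ≈ 1.85.
Then θ = 6.45/(1.85−1) ≈ 7.61.

k ≈ 1.85, θ ≈ 7.61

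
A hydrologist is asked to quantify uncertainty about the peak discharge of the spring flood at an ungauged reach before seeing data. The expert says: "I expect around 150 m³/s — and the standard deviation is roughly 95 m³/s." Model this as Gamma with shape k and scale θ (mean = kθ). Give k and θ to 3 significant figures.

k ≈ 2.49, θ ≈ 60.2

For Gamma(k, scale θ): mean = kθ, variance = kθ², so CV = 1/√k.
CV = SD/mean = 95/150 = 0.6333, hence k = 1/CV² = 2.49.
Then θ = mean/k = 150/2.49 = 60.2.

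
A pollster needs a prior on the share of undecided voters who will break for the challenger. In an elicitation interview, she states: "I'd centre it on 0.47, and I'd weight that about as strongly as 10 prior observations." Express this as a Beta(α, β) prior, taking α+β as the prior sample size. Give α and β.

Under the effective-sample-size interpretation, Beta(α, β) has prior mean α/(α+β) and prior sample size α+β.
So α+β = 10 and α/(α+β) = 0.47, giving α = 0.47·10 = 4.7 and β = 10 − 4.7 = 5.3.

α = 4.7, β = 5.3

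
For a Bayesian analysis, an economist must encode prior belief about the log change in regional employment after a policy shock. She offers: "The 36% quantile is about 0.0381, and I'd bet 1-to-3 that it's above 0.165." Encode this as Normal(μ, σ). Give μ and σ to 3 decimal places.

For Normal(μ,σ), the p-quantile is μ + z_p·σ. Here z_{0.36} = -0.3585, z_{0.75} = 0.6745.
So 0.0381 = μ − 0.3585σ and 0.165 = μ + 0.6745σ.
Subtracting: σ = (0.165 − 0.0381)/(0.6745 − (-0.3585)) = 0.123.
Then μ = 0.0381 − (-0.3585)·0.123 = 0.082.

μ = 0.082, σ = 0.123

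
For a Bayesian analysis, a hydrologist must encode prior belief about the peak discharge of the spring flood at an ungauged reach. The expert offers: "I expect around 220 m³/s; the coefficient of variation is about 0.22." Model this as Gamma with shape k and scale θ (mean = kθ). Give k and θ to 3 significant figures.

For Gamma(k, scale θ): mean = kθ, variance = kθ², so CV = 1/√k.
CV = 0.22, hence k = 1/CV² = 20.7.
Then θ = mean/k = 220/20.7 = 10.6.

k ≈ 20.7, θ ≈ 10.6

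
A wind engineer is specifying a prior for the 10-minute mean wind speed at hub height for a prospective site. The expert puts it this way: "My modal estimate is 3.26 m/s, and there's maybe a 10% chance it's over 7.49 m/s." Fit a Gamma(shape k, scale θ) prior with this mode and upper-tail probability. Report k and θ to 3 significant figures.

Gamma(k,θ) with k>1 has mode (k−1)θ, so θ = 3.26/(k−1).
Need P(X < 7.49) = 0.9 with θ tied to k this way. Start at k = 2, θ = 3.26: P(X<7.49) ≈ 0.669.
Too low — raise k to concentrate. Iterating converges to k ≈ 3.78.
Then θ = 3.26/(3.78−1) ≈ 1.17.

k ≈ 3.78, θ ≈ 1.17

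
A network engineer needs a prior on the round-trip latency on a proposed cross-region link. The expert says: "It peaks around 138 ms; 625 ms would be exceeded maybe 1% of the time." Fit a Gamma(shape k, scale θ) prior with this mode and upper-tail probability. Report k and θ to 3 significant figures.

k ≈ 2.77, θ ≈ 78

Gamma(k,θ) with k>1 has mode (k−1)θ, so θ = 138/(k−1).
Need P(X < 625) = 0.99 with θ tied to k this way. Start at k = 2, θ = 138: P(X<625) ≈ 0.940.
Too low — raise k to concentrate. Iterating converges to k ≈ 2.77.
Then θ = 138/(2.77−1) ≈ 78.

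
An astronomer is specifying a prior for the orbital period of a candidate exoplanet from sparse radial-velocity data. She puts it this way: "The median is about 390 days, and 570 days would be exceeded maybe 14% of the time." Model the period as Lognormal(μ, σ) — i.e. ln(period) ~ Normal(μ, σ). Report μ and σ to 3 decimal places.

μ ≈ 5.966, σ ≈ 0.351

If T ~ Lognormal(μ,σ) then ln T ~ Normal(μ,σ), so the p-quantile of ln T is μ + z_p·σ.
ln(390) = 5.966 and ln(570) = 6.346; z_{0.5} = 0, z_{0.86} = 1.08.
σ = (6.346 − 5.966)/(1.08 − (0)) = 0.351.
μ = 5.966 − (0)·0.351 = 5.966.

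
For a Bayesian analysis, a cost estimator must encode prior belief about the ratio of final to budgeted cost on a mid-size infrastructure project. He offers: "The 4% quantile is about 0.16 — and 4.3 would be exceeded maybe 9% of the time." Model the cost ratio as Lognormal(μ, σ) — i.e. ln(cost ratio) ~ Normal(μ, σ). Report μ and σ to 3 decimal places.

μ ≈ 0.031, σ ≈ 1.065

If T ~ Lognormal(μ,σ) then ln T ~ Normal(μ,σ), so the p-quantile of ln T is μ + z_p·σ.
ln(0.16) = -1.833 and ln(4.3) = 1.459; z_{0.04} = -1.751, z_{0.91} = 1.341.
σ = (1.459 − -1.833)/(1.341 − (-1.751)) = 1.065.
μ = -1.833 − (-1.751)·1.065 = 0.031.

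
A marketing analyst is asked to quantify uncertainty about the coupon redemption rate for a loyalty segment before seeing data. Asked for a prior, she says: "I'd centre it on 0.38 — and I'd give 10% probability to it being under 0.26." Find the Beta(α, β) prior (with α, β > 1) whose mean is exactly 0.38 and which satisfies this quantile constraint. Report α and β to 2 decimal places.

With mean 0.38 fixed, write α = 0.38s, β = 0.62s where s = α+β.
Need P(θ < 0.26) = 0.1 under Beta(0.38s, 0.62s). Normal approximation: (q−m)/√(m(1−m)/s) ≈ z_{0.1} = -1.28, so s ≈ 0.38·0.62·(-1.28)²/(0.26−0.38)² = 26.9.
At s = 26.9: P(θ<0.26) ≈ 0.094. Adjusting to match 0.1 gives s ≈ 25.53.
So α = 0.38·25.53 ≈ 9.70, β = 0.62·25.53 ≈ 15.83.

α ≈ 9.70, β ≈ 15.83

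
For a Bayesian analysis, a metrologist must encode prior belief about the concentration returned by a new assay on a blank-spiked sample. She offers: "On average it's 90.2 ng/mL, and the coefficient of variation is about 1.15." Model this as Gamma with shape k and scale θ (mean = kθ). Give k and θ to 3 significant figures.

For Gamma(k, scale θ): mean = kθ, variance = kθ², so CV = 1/√k.
CV = 1.15, hence k = 1/CV² = 0.756.
Then θ = mean/k = 90.2/0.756 = 119.

k ≈ 0.756, θ ≈ 119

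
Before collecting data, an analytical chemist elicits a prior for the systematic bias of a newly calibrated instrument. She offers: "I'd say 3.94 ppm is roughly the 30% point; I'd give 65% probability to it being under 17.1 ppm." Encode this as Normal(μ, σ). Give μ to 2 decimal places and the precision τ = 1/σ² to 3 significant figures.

μ = 11.53, τ = 0.00478

For Normal(μ,σ), the p-quantile is μ + z_p·σ. Here z_{0.3} = -0.5244, z_{0.65} = 0.3853.
So 3.94 = μ − 0.5244σ and 17.1 = μ + 0.3853σ.
Subtracting: σ = (17.1 − 3.94)/(0.3853 − (-0.5244)) = 14.47.
Then μ = 3.94 − (-0.5244)·14.47 = 11.53.
Precision τ = 1/σ² = 1/14.47² = 0.00478.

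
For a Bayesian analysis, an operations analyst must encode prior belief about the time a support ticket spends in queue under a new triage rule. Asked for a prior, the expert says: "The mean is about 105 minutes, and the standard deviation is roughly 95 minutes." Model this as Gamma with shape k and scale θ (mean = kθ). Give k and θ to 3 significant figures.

k ≈ 1.22, θ ≈ 86

For Gamma(k, scale θ): mean = kθ, variance = kθ², so CV = 1/√k.
CV = SD/mean = 95/105 = 0.9048, hence k = 1/CV² = 1.22.
Then θ = mean/k = 105/1.22 = 86.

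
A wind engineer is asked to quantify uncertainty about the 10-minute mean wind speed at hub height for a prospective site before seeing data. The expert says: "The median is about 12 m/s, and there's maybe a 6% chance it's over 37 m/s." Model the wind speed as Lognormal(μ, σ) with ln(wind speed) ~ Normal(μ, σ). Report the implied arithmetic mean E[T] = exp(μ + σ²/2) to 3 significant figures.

E[T] ≈ 15.6 m/s

If T ~ Lognormal(μ,σ) then ln T ~ Normal(μ,σ), so the p-quantile of ln T is μ + z_p·σ.
ln(12) = 2.485 and ln(37) = 3.611; z_{0.5} = 0, z_{0.94} = 1.555.
σ = (3.611 − 2.485)/(1.555 − (0)) = 0.724.
μ = 2.485 − (0)·0.724 = 2.485.
E[T] = exp(μ + σ²/2) = exp(2.485 + 0.2623) = 15.6 m/s.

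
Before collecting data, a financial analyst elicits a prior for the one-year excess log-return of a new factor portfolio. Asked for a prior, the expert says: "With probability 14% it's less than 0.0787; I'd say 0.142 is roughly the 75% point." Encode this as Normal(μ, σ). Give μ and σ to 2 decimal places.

μ = 0.12, σ = 0.04

For Normal(μ,σ), the p-quantile is μ + z_p·σ. Here z_{0.14} = -1.08, z_{0.75} = 0.6745.
So 0.0787 = μ − 1.08σ and 0.142 = μ + 0.6745σ.
Subtracting: σ = (0.142 − 0.0787)/(0.6745 − (-1.08)) = 0.04.
Then μ = 0.0787 − (-1.08)·0.04 = 0.12.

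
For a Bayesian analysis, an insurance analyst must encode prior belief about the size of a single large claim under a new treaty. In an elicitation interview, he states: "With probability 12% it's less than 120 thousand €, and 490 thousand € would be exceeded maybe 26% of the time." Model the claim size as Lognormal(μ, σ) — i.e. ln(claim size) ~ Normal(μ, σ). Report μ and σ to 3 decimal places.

μ ≈ 5.697, σ ≈ 0.774

If T ~ Lognormal(μ,σ) then ln T ~ Normal(μ,σ), so the p-quantile of ln T is μ + z_p·σ.
ln(120) = 4.787 and ln(490) = 6.194; z_{0.12} = -1.175, z_{0.74} = 0.6433.
σ = (6.194 − 4.787)/(0.6433 − (-1.175)) = 0.774.
μ = 4.787 − (-1.175)·0.774 = 5.697.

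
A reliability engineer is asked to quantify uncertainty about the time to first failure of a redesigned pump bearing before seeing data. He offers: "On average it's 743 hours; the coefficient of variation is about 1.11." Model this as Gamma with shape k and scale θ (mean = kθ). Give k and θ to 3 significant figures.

k ≈ 0.812, θ ≈ 915

For Gamma(k, scale θ): mean = kθ, variance = kθ², so CV = 1/√k.
CV = 1.11, hence k = 1/CV² = 0.812.
Then θ = mean/k = 743/0.812 = 915.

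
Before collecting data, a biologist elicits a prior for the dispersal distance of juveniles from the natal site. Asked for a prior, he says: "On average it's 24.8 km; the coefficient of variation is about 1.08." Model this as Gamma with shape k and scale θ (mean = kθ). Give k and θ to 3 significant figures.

For Gamma(k, scale θ): mean = kθ, variance = kθ², so CV = 1/√k.
CV = 1.08, hence k = 1/CV² = 0.857.
Then θ = mean/k = 24.8/0.857 = 28.9.

k ≈ 0.857, θ ≈ 28.9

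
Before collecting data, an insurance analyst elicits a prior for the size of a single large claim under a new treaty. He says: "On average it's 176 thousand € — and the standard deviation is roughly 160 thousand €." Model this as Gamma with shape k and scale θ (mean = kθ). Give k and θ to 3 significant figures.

k ≈ 1.21, θ ≈ 145

For Gamma(k, scale θ): mean = kθ, variance = kθ², so CV = 1/√k.
CV = SD/mean = 160/176 = 0.9091, hence k = 1/CV² = 1.21.
Then θ = mean/k = 176/1.21 = 145.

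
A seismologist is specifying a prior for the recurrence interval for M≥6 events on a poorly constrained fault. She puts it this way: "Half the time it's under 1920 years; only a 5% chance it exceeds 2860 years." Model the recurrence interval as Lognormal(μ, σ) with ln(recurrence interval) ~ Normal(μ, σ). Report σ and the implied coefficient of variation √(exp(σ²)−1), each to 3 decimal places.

If T ~ Lognormal(μ,σ) then ln T ~ Normal(μ,σ), so the p-quantile of ln T is μ + z_p·σ.
ln(1920) = 7.56 and ln(2860) = 7.959; z_{0.5} = 0, z_{0.95} = 1.645.
σ = (7.959 − 7.56)/(1.645 − (0)) = 0.242.
μ = 7.56 − (0)·0.242 = 7.560.
CV = √(exp(σ²)−1) = √(exp(0.0587)−1) = 0.246.

σ ≈ 0.242, CV ≈ 0.246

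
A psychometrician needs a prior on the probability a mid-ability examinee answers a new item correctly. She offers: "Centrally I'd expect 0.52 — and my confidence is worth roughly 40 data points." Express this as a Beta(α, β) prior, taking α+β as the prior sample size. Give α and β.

Under the effective-sample-size interpretation, Beta(α, β) has prior mean α/(α+β) and prior sample size α+β.
So α+β = 40 and α/(α+β) = 0.52, giving α = 0.52·40 = 20.8 and β = 40 − 20.8 = 19.2.

α = 20.8, β = 19.2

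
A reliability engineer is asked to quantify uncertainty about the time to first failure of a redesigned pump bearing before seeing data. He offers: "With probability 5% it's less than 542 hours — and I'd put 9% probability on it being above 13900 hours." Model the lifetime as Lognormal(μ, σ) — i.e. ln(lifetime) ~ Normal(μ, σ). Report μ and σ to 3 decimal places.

μ ≈ 8.083, σ ≈ 1.087

If T ~ Lognormal(μ,σ) then ln T ~ Normal(μ,σ), so the p-quantile of ln T is μ + z_p·σ.
ln(542) = 6.295 and ln(13900) = 9.54; z_{0.05} = -1.645, z_{0.91} = 1.341.
σ = (9.54 − 6.295)/(1.341 − (-1.645)) = 1.087.
μ = 6.295 − (-1.645)·1.087 = 8.083.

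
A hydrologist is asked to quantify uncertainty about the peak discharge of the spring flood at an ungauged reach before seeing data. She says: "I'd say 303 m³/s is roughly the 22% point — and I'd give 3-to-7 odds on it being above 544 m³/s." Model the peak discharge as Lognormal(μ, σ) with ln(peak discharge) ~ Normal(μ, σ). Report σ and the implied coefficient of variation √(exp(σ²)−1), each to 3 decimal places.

If T ~ Lognormal(μ,σ) then ln T ~ Normal(μ,σ), so the p-quantile of ln T is μ + z_p·σ.
ln(303) = 5.714 and ln(544) = 6.299; z_{0.22} = -0.7722, z_{0.7} = 0.5244.
σ = (6.299 − 5.714)/(0.5244 − (-0.7722)) = 0.451.
μ = 5.714 − (-0.7722)·0.451 = 6.062.
CV = √(exp(σ²)−1) = √(exp(0.2037)−1) = 0.475.

σ ≈ 0.451, CV ≈ 0.475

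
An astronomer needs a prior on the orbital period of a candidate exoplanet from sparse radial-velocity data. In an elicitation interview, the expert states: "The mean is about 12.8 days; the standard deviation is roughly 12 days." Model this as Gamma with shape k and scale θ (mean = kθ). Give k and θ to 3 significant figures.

For Gamma(k, scale θ): mean = kθ, variance = kθ², so CV = 1/√k.
CV = SD/mean = 12/12.8 = 0.9375, hence k = 1/CV² = 1.14.
Then θ = mean/k = 12.8/1.14 = 11.2.

k ≈ 1.14, θ ≈ 11.2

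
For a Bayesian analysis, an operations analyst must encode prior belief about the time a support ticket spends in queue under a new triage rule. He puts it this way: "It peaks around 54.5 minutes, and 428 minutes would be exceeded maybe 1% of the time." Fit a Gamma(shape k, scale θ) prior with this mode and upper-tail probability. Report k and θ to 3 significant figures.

k ≈ 1.8, θ ≈ 68.4

Gamma(k,θ) with k>1 has mode (k−1)θ, so θ = 54.5/(k−1).
Need P(X < 428) = 0.99 with θ tied to k this way. Start at k = 2, θ = 54.5: P(X<428) ≈ 0.997.
Too high — lower k to spread out. Iterating converges to k ≈ 1.8.
Then θ = 54.5/(1.8−1) ≈ 68.4.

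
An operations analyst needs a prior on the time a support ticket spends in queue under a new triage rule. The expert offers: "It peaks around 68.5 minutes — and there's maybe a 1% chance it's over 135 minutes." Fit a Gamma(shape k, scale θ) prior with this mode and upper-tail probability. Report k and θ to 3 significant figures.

k ≈ 11.7, θ ≈ 6.4

Gamma(k,θ) with k>1 has mode (k−1)θ, so θ = 68.5/(k−1).
Need P(X < 135) = 0.99 with θ tied to k this way. Start at k = 2, θ = 68.5: P(X<135) ≈ 0.586.
Too low — raise k to concentrate. Iterating converges to k ≈ 11.7.
Then θ = 68.5/(11.7−1) ≈ 6.4.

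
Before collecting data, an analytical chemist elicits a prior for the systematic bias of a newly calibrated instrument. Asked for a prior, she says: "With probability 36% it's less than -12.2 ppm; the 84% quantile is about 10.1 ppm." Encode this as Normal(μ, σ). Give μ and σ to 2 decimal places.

μ = -6.29, σ = 16.48

For Normal(μ,σ), the p-quantile is μ + z_p·σ. Here z_{0.36} = -0.3585, z_{0.84} = 0.9945.
So -12.2 = μ − 0.3585σ and 10.1 = μ + 0.9945σ.
Subtracting: σ = (10.1 − -12.2)/(0.9945 − (-0.3585)) = 16.48.
Then μ = -12.2 − (-0.3585)·16.48 = -6.29.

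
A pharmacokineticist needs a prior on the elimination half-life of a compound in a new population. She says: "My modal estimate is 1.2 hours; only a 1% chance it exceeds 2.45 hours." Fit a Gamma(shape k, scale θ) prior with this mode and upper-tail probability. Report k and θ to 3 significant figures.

Gamma(k,θ) with k>1 has mode (k−1)θ, so θ = 1.2/(k−1).
Need P(X < 2.45) = 0.99 with θ tied to k this way. Start at k = 2, θ = 1.2: P(X<2.45) ≈ 0.605.
Too low — raise k to concentrate. Iterating converges to k ≈ 10.6.
Then θ = 1.2/(10.6−1) ≈ 0.125.

k ≈ 10.6, θ ≈ 0.125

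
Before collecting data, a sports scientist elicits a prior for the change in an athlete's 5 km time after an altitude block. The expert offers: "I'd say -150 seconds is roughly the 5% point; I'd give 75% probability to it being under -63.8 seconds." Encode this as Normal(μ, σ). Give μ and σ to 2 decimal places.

μ = -88.87, σ = 37.17

For Normal(μ,σ), the p-quantile is μ + z_p·σ. Here z_{0.05} = -1.645, z_{0.75} = 0.6745.
So -150 = μ − 1.645σ and -63.8 = μ + 0.6745σ.
Subtracting: σ = (-63.8 − -150)/(0.6745 − (-1.645)) = 37.17.
Then μ = -150 − (-1.645)·37.17 = -88.87.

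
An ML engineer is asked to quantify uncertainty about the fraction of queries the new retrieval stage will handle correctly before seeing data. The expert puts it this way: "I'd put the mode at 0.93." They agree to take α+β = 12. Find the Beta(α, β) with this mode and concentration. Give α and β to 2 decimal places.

α = 10.30, β = 1.70

For α,β > 1 the Beta mode is (α−1)/(α+β−2). With α+β = 12, the mode is (α−1)/10.
Set (α−1)/10 = 0.93 → α = 1 + 0.93·10 = 10.30.
β = 12 − α = 1.70.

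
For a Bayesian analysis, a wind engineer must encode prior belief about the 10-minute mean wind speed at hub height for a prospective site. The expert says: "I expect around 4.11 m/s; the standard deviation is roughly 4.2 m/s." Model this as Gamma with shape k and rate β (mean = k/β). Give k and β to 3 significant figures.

k ≈ 0.958, β ≈ 0.233

For Gamma(k, rate β): mean = k/β, variance = k/β², so CV = 1/√k.
CV = SD/mean = 4.2/4.11 = 1.022, hence k = 1/CV² = 0.958.
Then β = k/mean = 0.958/4.11 = 0.233.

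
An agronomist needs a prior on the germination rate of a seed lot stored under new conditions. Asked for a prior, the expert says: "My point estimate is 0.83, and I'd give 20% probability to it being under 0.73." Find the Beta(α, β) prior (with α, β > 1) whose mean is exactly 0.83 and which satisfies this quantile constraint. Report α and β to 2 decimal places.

With mean 0.83 fixed, write α = 0.83s, β = 0.17s where s = α+β.
Need P(θ < 0.73) = 0.2 under Beta(0.83s, 0.17s). Normal approximation: (q−m)/√(m(1−m)/s) ≈ z_{0.2} = -0.842, so s ≈ 0.83·0.17·(-0.842)²/(0.73−0.83)² = 10.0.
At s = 10.0: P(θ<0.73) ≈ 0.181. Adjusting to match 0.2 gives s ≈ 7.65.
So α = 0.83·7.65 ≈ 6.35, β = 0.17·7.65 ≈ 1.30.

α ≈ 6.35, β ≈ 1.30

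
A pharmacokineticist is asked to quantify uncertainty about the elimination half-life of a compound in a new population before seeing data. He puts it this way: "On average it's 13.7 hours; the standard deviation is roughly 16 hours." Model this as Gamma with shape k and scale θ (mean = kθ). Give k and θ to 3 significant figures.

k ≈ 0.733, θ ≈ 18.7

For Gamma(k, scale θ): mean = kθ, variance = kθ², so CV = 1/√k.
CV = SD/mean = 16/13.7 = 1.168, hence k = 1/CV² = 0.733.
Then θ = mean/k = 13.7/0.733 = 18.7.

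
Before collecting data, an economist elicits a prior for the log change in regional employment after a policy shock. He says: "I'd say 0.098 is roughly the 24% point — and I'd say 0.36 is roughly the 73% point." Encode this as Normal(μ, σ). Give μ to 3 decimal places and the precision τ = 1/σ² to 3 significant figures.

The p-quantile of Normal(μ,σ) is μ + z_p·σ, with z_{0.24} = -0.7063 and z_{0.73} = 0.6128.
Eliminate σ: μ = (z₂·x₁ − z₁·x₂)/(z₂ − z₁) = (0.6128·0.098 − (-0.7063)·0.36)/1.319 = 0.238.
Then σ = (x₂ − x₁)/(z₂ − z₁) = (0.36 − 0.098)/1.319 = 0.199.
Precision τ = 1/σ² = 1/0.1986² = 25.3.

μ = 0.238, τ = 25.3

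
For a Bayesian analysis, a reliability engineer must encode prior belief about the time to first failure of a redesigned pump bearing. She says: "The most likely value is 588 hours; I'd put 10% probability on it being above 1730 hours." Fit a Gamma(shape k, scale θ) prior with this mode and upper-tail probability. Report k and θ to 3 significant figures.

Gamma(k,θ) with k>1 has mode (k−1)θ, so θ = 588/(k−1).
Need P(X < 1730) = 0.9 with θ tied to k this way. Start at k = 2, θ = 588: P(X<1730) ≈ 0.792.
Too low — raise k to concentrate. Iterating converges to k ≈ 2.63.
Then θ = 588/(2.63−1) ≈ 360.

k ≈ 2.63, θ ≈ 360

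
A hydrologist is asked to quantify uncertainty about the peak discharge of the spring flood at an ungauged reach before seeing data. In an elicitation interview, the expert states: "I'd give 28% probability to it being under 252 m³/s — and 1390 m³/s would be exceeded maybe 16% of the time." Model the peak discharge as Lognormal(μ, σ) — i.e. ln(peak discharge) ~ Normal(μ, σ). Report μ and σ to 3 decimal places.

μ ≈ 6.160, σ ≈ 1.083

If T ~ Lognormal(μ,σ) then ln T ~ Normal(μ,σ), so the p-quantile of ln T is μ + z_p·σ.
ln(252) = 5.529 and ln(1390) = 7.237; z_{0.28} = -0.5828, z_{0.84} = 0.9945.
σ = (7.237 − 5.529)/(0.9945 − (-0.5828)) = 1.083.
μ = 5.529 − (-0.5828)·1.083 = 6.160.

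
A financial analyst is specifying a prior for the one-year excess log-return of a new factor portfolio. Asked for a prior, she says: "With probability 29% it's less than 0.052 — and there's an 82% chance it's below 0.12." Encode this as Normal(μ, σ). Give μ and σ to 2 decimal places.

μ = 0.08, σ = 0.05

For Normal(μ,σ), the p-quantile is μ + z_p·σ. Here z_{0.29} = -0.5534, z_{0.82} = 0.9154.
So 0.052 = μ − 0.5534σ and 0.12 = μ + 0.9154σ.
Subtracting: σ = (0.12 − 0.052)/(0.9154 − (-0.5534)) = 0.05.
Then μ = 0.052 − (-0.5534)·0.05 = 0.08.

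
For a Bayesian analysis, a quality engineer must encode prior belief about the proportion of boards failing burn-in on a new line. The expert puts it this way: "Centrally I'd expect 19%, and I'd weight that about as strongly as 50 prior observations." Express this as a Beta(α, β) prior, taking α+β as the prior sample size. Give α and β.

Under the effective-sample-size interpretation, Beta(α, β) has prior mean α/(α+β) and prior sample size α+β.
So α+β = 50 and α/(α+β) = 0.19, giving α = 0.19·50 = 9.5 and β = 50 − 9.5 = 40.5.

α = 9.5, β = 40.5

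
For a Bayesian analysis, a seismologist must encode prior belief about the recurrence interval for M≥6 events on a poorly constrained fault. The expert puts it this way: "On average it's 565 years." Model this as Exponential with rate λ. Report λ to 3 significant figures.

λ ≈ 0.00177

Exponential mean = 1/λ, so λ = 1/565.0 = 0.00177.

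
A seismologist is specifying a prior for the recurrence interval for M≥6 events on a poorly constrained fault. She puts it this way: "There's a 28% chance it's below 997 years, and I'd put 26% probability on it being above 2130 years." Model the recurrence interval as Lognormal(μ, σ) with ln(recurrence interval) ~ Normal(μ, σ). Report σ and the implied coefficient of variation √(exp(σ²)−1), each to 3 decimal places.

If T ~ Lognormal(μ,σ) then ln T ~ Normal(μ,σ), so the p-quantile of ln T is μ + z_p·σ.
ln(997) = 6.905 and ln(2130) = 7.664; z_{0.28} = -0.5828, z_{0.74} = 0.6433.
σ = (7.664 − 6.905)/(0.6433 − (-0.5828)) = 0.619.
μ = 6.905 − (-0.5828)·0.619 = 7.266.
CV = √(exp(σ²)−1) = √(exp(0.3833)−1) = 0.683.

σ ≈ 0.619, CV ≈ 0.683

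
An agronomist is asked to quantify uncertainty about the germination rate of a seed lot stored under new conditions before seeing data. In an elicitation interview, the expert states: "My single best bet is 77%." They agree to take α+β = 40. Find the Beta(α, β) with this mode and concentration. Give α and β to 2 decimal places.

For α,β > 1 the Beta mode is (α−1)/(α+β−2). With α+β = 40, the mode is (α−1)/38.
Set (α−1)/38 = 0.77 → α = 1 + 0.77·38 = 30.26.
β = 40 − α = 9.74.

α = 30.26, β = 9.74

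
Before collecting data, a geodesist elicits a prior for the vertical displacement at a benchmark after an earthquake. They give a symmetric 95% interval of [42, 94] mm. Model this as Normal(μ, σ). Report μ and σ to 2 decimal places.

A symmetric 95% interval runs μ ± z·σ with z = 1.96.
Half-width = 26, so σ = 26/1.96 = 13.27.
μ is the interval midpoint, 68.00.

μ = 68.00, σ = 13.27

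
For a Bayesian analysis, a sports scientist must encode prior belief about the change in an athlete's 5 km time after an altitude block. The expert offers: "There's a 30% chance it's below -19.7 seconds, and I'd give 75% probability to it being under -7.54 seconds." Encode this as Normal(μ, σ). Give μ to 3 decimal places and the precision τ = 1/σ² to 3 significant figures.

μ = -14.381, τ = 0.00972

The p-quantile of Normal(μ,σ) is μ + z_p·σ, with z_{0.3} = -0.5244 and z_{0.75} = 0.6745.
Eliminate σ: μ = (z₂·x₁ − z₁·x₂)/(z₂ − z₁) = (0.6745·-19.7 − (-0.5244)·-7.54)/1.199 = -14.381.
Then σ = (x₂ − x₁)/(z₂ − z₁) = (-7.54 − -19.7)/1.199 = 10.143.
Precision τ = 1/σ² = 1/10.14² = 0.00972.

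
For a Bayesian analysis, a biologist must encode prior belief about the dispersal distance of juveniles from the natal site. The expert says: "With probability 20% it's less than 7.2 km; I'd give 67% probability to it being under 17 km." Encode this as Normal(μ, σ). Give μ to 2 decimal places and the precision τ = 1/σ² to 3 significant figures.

The p-quantile of Normal(μ,σ) is μ + z_p·σ, with z_{0.2} = -0.8416 and z_{0.67} = 0.4399.
Eliminate σ: μ = (z₂·x₁ − z₁·x₂)/(z₂ − z₁) = (0.4399·7.2 − (-0.8416)·17)/1.282 = 13.64.
Then σ = (x₂ − x₁)/(z₂ − z₁) = (17 − 7.2)/1.282 = 7.65.
Precision τ = 1/σ² = 1/7.647² = 0.0171.

μ = 13.64, τ = 0.0171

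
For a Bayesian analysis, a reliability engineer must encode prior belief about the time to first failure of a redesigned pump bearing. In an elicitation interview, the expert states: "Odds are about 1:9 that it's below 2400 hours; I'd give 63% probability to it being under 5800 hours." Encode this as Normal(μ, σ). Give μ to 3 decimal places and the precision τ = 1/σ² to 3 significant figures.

For Normal(μ,σ), the p-quantile is μ + z_p·σ. Here z_{0.1} = -1.282, z_{0.63} = 0.3319.
So 2400 = μ − 1.282σ and 5800 = μ + 0.3319σ.
Subtracting: σ = (5800 − 2400)/(0.3319 − (-1.282)) = 2107.345.
Then μ = 2400 − (-1.282)·2107.345 = 5100.671.
Precision τ = 1/σ² = 1/2107² = 2.25e-07.

μ = 5100.671, τ = 2.25e-07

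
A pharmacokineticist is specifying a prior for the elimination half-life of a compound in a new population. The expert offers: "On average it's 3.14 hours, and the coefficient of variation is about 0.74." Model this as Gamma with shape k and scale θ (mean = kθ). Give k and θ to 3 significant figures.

k ≈ 1.83, θ ≈ 1.72

For Gamma(k, scale θ): mean = kθ, variance = kθ², so CV = 1/√k.
CV = 0.74, hence k = 1/CV² = 1.83.
Then θ = mean/k = 3.14/1.83 = 1.72.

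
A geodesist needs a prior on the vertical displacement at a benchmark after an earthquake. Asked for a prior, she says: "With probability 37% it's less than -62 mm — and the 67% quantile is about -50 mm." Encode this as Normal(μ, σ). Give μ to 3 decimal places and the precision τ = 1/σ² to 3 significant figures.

μ = -56.840, τ = 0.00414

For Normal(μ,σ), the p-quantile is μ + z_p·σ. Here z_{0.37} = -0.3319, z_{0.67} = 0.4399.
So -62 = μ − 0.3319σ and -50 = μ + 0.4399σ.
Subtracting: σ = (-50 − -62)/(0.4399 − (-0.3319)) = 15.549.
Then μ = -62 − (-0.3319)·15.549 = -56.840.
Precision τ = 1/σ² = 1/15.55² = 0.00414.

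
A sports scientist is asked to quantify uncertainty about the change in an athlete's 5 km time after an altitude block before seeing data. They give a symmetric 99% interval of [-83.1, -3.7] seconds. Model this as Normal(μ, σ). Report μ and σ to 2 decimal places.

μ = -43.40, σ = 15.41

A symmetric 99% interval runs μ ± z·σ with z = 2.576.
Half-width = 39.7, so σ = 39.7/2.576 = 15.41.
μ is the interval midpoint, -43.40.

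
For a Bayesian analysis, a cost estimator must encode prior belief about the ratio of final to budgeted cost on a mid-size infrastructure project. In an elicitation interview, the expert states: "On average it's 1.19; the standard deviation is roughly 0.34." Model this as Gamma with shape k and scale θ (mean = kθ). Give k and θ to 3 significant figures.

k ≈ 12.2, θ ≈ 0.0971

For Gamma(k, scale θ): mean = kθ, variance = kθ², so CV = 1/√k.
CV = SD/mean = 0.34/1.19 = 0.2857, hence k = 1/CV² = 12.2.
Then θ = mean/k = 1.19/12.2 = 0.0971.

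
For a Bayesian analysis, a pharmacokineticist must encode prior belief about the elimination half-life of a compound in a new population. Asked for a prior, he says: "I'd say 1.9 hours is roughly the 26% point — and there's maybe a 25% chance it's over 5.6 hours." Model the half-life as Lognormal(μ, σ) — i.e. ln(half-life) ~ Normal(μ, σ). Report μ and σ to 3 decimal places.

If T ~ Lognormal(μ,σ) then ln T ~ Normal(μ,σ), so the p-quantile of ln T is μ + z_p·σ.
ln(1.9) = 0.6419 and ln(5.6) = 1.723; z_{0.26} = -0.6433, z_{0.75} = 0.6745.
σ = (1.723 − 0.6419)/(0.6745 − (-0.6433)) = 0.820.
μ = 0.6419 − (-0.6433)·0.820 = 1.170.

μ ≈ 1.170, σ ≈ 0.820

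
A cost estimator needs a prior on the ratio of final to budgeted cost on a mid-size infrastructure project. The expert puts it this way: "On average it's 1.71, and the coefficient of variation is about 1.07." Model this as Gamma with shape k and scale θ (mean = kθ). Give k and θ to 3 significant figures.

For Gamma(k, scale θ): mean = kθ, variance = kθ², so CV = 1/√k.
CV = 1.07, hence k = 1/CV² = 0.873.
Then θ = mean/k = 1.71/0.873 = 1.96.

k ≈ 0.873, θ ≈ 1.96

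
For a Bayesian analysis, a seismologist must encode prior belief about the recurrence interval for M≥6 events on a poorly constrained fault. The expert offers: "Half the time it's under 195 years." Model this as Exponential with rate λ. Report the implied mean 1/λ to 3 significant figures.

mean ≈ 281 years

Exponential median = ln 2 / λ, so λ = ln 2 / 195.0 = 0.00355.
Mean = 1/λ = 281 years.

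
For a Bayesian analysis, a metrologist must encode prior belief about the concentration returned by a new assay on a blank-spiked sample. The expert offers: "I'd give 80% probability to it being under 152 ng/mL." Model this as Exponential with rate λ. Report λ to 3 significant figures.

λ ≈ 0.0106

P(T < 152.0) = 1 − e^(−λ·152.0) = 0.8, so λ = −ln(1−0.8)/152.0 = −ln(0.2)/152.0 = 0.0106.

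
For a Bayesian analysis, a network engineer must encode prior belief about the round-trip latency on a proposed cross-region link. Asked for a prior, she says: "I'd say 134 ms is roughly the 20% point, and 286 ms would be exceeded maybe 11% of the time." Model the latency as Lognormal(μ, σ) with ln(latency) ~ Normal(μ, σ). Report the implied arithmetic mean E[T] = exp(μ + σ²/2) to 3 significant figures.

E[T] ≈ 195 ms

If T ~ Lognormal(μ,σ) then ln T ~ Normal(μ,σ), so the p-quantile of ln T is μ + z_p·σ.
ln(134) = 4.898 and ln(286) = 5.656; z_{0.2} = -0.8416, z_{0.89} = 1.227.
σ = (5.656 − 4.898)/(1.227 − (-0.8416)) = 0.367.
μ = 4.898 − (-0.8416)·0.367 = 5.206.
E[T] = exp(μ + σ²/2) = exp(5.206 + 0.0672) = 195 ms.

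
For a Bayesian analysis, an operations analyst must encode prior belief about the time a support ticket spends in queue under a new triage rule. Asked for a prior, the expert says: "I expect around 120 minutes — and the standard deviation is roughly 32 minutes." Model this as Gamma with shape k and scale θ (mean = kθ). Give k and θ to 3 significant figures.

k ≈ 14.1, θ ≈ 8.53

For Gamma(k, scale θ): mean = kθ, variance = kθ², so CV = 1/√k.
CV = SD/mean = 32/120 = 0.2667, hence k = 1/CV² = 14.1.
Then θ = mean/k = 120/14.1 = 8.53.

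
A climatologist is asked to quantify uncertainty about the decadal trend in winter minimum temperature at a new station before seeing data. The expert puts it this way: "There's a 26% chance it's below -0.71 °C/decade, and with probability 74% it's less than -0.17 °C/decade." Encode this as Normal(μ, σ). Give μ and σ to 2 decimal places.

μ = -0.44, σ = 0.42

The p-quantile of Normal(μ,σ) is μ + z_p·σ, with z_{0.26} = -0.6433 and z_{0.74} = 0.6433.
Eliminate σ: μ = (z₂·x₁ − z₁·x₂)/(z₂ − z₁) = (0.6433·-0.71 − (-0.6433)·-0.17)/1.287 = -0.44.
Then σ = (x₂ − x₁)/(z₂ − z₁) = (-0.17 − -0.71)/1.287 = 0.42.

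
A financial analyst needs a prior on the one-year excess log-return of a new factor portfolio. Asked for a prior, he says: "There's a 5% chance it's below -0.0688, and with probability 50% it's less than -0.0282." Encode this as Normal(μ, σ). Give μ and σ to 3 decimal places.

For Normal(μ,σ), the p-quantile is μ + z_p·σ. Here z_{0.05} = -1.645, z_{0.5} = 0.
So -0.0688 = μ − 1.645σ and -0.0282 = μ + 0σ.
Subtracting: σ = (-0.0282 − -0.0688)/(0 − (-1.645)) = 0.025.
Then μ = -0.0688 − (-1.645)·0.025 = -0.028.

μ = -0.028, σ = 0.025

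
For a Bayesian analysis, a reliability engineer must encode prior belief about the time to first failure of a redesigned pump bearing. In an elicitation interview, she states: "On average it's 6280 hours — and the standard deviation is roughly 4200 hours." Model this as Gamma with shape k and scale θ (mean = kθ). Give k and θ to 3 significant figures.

For Gamma(k, scale θ): mean = kθ, variance = kθ², so CV = 1/√k.
CV = SD/mean = 4200/6280 = 0.6688, hence k = 1/CV² = 2.24.
Then θ = mean/k = 6280/2.24 = 2810.

k ≈ 2.24, θ ≈ 2810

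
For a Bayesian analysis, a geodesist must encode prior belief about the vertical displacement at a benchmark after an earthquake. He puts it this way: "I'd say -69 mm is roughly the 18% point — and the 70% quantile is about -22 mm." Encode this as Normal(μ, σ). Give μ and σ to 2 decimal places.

The p-quantile of Normal(μ,σ) is μ + z_p·σ, with z_{0.18} = -0.9154 and z_{0.7} = 0.5244.
Eliminate σ: μ = (z₂·x₁ − z₁·x₂)/(z₂ − z₁) = (0.5244·-69 − (-0.9154)·-22)/1.44 = -39.12.
Then σ = (x₂ − x₁)/(z₂ − z₁) = (-22 − -69)/1.44 = 32.64.

μ = -39.12, σ = 32.64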